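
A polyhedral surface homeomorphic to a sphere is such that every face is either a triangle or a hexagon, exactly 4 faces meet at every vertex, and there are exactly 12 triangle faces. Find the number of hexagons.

2

Let x be the number of hexagons; then F = 12 + x.
Edge–face incidences: 2E = 3·12 + 6·x = 36 + 6x.
Every vertex has degree 4, so 4V = 2E.
Euler: V − E + F = 2 ⇒ (2E)/4 − E + (12 + x) = 2.
Multiply by 8: 2·(2E) − 4·(2E) + 8·(12 + x) = 16, i.e. 96 + 8x − 2·(36 + 6x) = 16.
Collecting terms: −4x + 24 = 16, so −4x = −8, so x = 2.
Then 2E = 36 + 6·2 = 48, so E = 24, V = 2E/4 = 12, F = 12 + 2 = 14.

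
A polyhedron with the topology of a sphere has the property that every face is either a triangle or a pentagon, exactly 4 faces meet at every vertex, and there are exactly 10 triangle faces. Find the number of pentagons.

Let x be the number of pentagons; then F = 10 + x.
Edge–face incidences: 2E = 3·10 + 5·x = 30 + 5x.
Every vertex has degree 4, so 4V = 2E.
Euler: V − E + F = 2 ⇒ (2E)/4 − E + (10 + x) = 2.
Multiply by 8: 2·(2E) − 4·(2E) + 8·(10 + x) = 16, i.e. 80 + 8x − 2·(30 + 5x) = 16.
Collecting terms: −2x + 20 = 16, so −2x = −4, so x = 2.
Then 2E = 30 + 5·2 = 40, so E = 20, V = 2E/4 = 10, F = 10 + 2 = 12.

2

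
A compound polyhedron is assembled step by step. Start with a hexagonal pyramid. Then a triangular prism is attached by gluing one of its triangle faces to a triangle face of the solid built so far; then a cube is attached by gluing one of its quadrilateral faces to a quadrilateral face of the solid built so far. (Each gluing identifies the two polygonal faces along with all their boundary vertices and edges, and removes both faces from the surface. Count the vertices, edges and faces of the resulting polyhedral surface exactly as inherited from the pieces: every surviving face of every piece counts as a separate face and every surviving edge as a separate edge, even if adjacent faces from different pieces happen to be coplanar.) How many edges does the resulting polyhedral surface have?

26

A hexagonal pyramid: V=7, E=12, F=7.
Attach a triangular prism (V=6, E=9, F=5) along a 3-gon: merge 3 vertices and 3 edges, delete both glued faces → V=10, E=18, F=10.
Attach a cube (V=8, E=12, F=6) along a 4-gon: merge 4 vertices and 4 edges, delete both glued faces → V=14, E=26, F=14.
Check: V − E + F = 14 − 26 + 14 = 2.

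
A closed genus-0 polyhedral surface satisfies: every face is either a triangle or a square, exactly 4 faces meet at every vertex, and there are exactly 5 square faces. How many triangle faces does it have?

8

Let x be the number of triangles; then F = 5 + x.
Edge–face incidences: 2E = 4·5 + 3·x = 20 + 3x.
Every vertex has degree 4, so 4V = 2E.
Euler: V − E + F = 2 ⇒ (2E)/4 − E + (5 + x) = 2.
Multiply by 8: 2·(2E) − 4·(2E) + 8·(5 + x) = 16, i.e. 40 + 8x − 2·(20 + 3x) = 16.
Collecting terms: 2x = 16, so x = 8.
Then 2E = 20 + 3·8 = 44, so E = 22, V = 2E/4 = 11, F = 5 + 8 = 13.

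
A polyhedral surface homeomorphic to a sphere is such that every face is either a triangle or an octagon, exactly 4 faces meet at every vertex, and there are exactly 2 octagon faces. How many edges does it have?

Let x be the number of triangles; then F = 2 + x.
Edge–face incidences: 2E = 8·2 + 3·x = 16 + 3x.
Every vertex has degree 4, so 4V = 2E.
Euler: V − E + F = 2 ⇒ (2E)/4 − E + (2 + x) = 2.
Multiply by 8: 2·(2E) − 4·(2E) + 8·(2 + x) = 16, i.e. 16 + 8x − 2·(16 + 3x) = 16.
Collecting terms: 2x − 16 = 16, so 2x = 32, so x = 16.
Then 2E = 16 + 3·16 = 64, so E = 32, V = 2E/4 = 16, F = 2 + 16 = 18.

32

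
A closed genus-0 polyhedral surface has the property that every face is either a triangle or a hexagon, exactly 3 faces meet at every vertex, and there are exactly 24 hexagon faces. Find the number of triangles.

Let x be the number of triangles; then F = 24 + x.
Edge–face incidences: 2E = 6·24 + 3·x = 144 + 3x.
Every vertex has degree 3, so 3V = 2E.
Euler: V − E + F = 2 ⇒ (2E)/3 − E + (24 + x) = 2.
Multiply by 6: 2·(2E) − 3·(2E) + 6·(24 + x) = 12, i.e. 144 + 6x − (144 + 3x) = 12.
Collecting terms: 3x = 12, so x = 4.
Then 2E = 144 + 3·4 = 156, so E = 78, V = 2E/3 = 52, F = 24 + 4 = 28.

4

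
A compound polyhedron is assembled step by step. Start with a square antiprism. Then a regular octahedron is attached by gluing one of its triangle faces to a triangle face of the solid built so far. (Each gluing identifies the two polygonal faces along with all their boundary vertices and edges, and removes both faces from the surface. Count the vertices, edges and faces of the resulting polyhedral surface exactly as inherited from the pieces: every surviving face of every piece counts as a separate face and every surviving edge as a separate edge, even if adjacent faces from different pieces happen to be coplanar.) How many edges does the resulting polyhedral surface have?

A square antiprism: V=8, E=16, F=10.
Attach a regular octahedron (V=6, E=12, F=8) along a 3-gon: merge 3 vertices and 3 edges, delete both glued faces → V=11, E=25, F=16.
Check: V − E + F = 11 − 25 + 16 = 2.

25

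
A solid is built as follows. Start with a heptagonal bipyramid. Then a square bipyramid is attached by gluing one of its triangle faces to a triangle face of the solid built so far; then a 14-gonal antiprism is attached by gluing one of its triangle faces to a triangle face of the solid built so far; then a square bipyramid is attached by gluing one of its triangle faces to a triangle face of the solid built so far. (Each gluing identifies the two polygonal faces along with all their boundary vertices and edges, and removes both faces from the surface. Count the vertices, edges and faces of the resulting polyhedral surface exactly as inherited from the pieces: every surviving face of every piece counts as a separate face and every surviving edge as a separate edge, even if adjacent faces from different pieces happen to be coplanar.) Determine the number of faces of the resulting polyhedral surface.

A heptagonal bipyramid: V=9, E=21, F=14.
Attach a square bipyramid (V=6, E=12, F=8) along a 3-gon: merge 3 vertices and 3 edges, delete both glued faces → V=12, E=30, F=20.
Attach a 14-gonal antiprism (V=28, E=56, F=30) along a 3-gon: merge 3 vertices and 3 edges, delete both glued faces → V=37, E=83, F=48.
Attach a square bipyramid (V=6, E=12, F=8) along a 3-gon: merge 3 vertices and 3 edges, delete both glued faces → V=40, E=92, F=54.
Check: V − E + F = 40 − 92 + 54 = 2.

54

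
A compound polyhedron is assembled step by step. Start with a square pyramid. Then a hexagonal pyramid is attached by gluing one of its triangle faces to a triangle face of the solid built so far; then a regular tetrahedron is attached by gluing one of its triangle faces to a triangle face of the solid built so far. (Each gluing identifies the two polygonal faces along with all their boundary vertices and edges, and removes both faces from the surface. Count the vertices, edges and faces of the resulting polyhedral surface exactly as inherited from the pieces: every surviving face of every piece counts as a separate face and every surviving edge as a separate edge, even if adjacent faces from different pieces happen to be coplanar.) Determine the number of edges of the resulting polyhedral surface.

20

A square pyramid: V=5, E=8, F=5.
Attach a hexagonal pyramid (V=7, E=12, F=7) along a 3-gon: merge 3 vertices and 3 edges, delete both glued faces → V=9, E=17, F=10.
Attach a regular tetrahedron (V=4, E=6, F=4) along a 3-gon: merge 3 vertices and 3 edges, delete both glued faces → V=10, E=20, F=12.
Check: V − E + F = 10 − 20 + 12 = 2.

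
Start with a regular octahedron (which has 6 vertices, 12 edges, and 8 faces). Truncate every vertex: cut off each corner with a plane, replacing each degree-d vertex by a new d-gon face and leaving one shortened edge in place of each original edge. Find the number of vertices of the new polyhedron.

Truncation replaces each original edge-end by a new vertex, so V′ = 2E = 24.
Each original edge survives, and each old vertex of degree d contributes d new edges; summing degrees gives Σd = 2E, so E′ = E + 2E = 3E = 36.
Each original face survives and each original vertex becomes one new face: F′ = F + V = 14.

24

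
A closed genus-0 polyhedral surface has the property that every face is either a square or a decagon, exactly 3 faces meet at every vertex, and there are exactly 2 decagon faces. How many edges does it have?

Let x be the number of squares; then F = 2 + x.
Edge–face incidences: 2E = 10·2 + 4·x = 20 + 4x.
Every vertex has degree 3, so 3V = 2E.
Euler: V − E + F = 2 ⇒ (2E)/3 − E + (2 + x) = 2.
Multiply by 6: 2·(2E) − 3·(2E) + 6·(2 + x) = 12, i.e. 12 + 6x − (20 + 4x) = 12.
Collecting terms: 2x − 8 = 12, so 2x = 20, so x = 10.
Then 2E = 20 + 4·10 = 60, so E = 30, V = 2E/3 = 20, F = 2 + 10 = 12.

30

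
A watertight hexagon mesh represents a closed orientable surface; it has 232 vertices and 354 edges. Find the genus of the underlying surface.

3

Every face is a hexagon and each edge borders two faces, so 6F = 2·354, giving F = 118.
χ = V − E + F = 232 − 354 + 118 = -4.
For a closed orientable surface χ = 2 − 2g, so g = (2 − (-4))/2 = 3.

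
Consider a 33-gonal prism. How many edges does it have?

A prism on an n-gon has two n-gon bases and n rectangular sides: V = 2·33 = 66, E = 3·33 = 99, F = 33 + 2 = 35.

99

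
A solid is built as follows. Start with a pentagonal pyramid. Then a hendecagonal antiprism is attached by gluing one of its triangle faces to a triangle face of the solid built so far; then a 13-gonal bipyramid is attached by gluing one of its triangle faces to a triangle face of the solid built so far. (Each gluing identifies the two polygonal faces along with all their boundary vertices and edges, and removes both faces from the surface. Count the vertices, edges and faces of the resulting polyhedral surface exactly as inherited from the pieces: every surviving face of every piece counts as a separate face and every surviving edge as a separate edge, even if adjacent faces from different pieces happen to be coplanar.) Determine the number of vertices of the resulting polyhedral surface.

A pentagonal pyramid: V=6, E=10, F=6.
Attach a hendecagonal antiprism (V=22, E=44, F=24) along a 3-gon: merge 3 vertices and 3 edges, delete both glued faces → V=25, E=51, F=28.
Attach a 13-gonal bipyramid (V=15, E=39, F=26) along a 3-gon: merge 3 vertices and 3 edges, delete both glued faces → V=37, E=87, F=52.
Check: V − E + F = 37 − 87 + 52 = 2.

37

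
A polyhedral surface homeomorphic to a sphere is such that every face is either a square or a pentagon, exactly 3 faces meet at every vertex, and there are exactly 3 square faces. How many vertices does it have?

14

Let x be the number of pentagons; then F = 3 + x.
Edge–face incidences: 2E = 4·3 + 5·x = 12 + 5x.
Every vertex has degree 3, so 3V = 2E.
Euler: V − E + F = 2 ⇒ (2E)/3 − E + (3 + x) = 2.
Multiply by 6: 2·(2E) − 3·(2E) + 6·(3 + x) = 12, i.e. 18 + 6x − (12 + 5x) = 12.
Collecting terms: x + 6 = 12, so x = 6.
Then 2E = 12 + 5·6 = 42, so E = 21, V = 2E/3 = 14, F = 3 + 6 = 9.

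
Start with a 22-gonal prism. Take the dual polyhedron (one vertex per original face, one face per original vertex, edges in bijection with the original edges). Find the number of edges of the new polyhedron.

The base solid has V = 44, E = 66, F = 24.
The dual swaps V and F and preserves E: V′ = F = 24, E′ = E = 66, F′ = V = 44.

66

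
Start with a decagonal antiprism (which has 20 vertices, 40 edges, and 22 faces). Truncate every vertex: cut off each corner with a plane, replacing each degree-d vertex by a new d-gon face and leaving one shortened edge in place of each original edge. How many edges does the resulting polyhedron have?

120

Truncation replaces each original edge-end by a new vertex, so V′ = 2E = 80.
Each original edge survives, and each old vertex of degree d contributes d new edges; summing degrees gives Σd = 2E, so E′ = E + 2E = 3E = 120.
Each original face survives and each original vertex becomes one new face: F′ = F + V = 42.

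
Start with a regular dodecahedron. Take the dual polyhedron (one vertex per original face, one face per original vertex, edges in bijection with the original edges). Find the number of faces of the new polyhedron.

The base solid has V = 20, E = 30, F = 12.
The dual swaps V and F and preserves E: V′ = F = 12, E′ = E = 30, F′ = V = 20.

20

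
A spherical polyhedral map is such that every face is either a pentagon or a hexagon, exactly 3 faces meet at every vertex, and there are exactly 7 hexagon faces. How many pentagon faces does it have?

Let x be the number of pentagons; then F = 7 + x.
Edge–face incidences: 2E = 6·7 + 5·x = 42 + 5x.
Every vertex has degree 3, so 3V = 2E.
Euler: V − E + F = 2 ⇒ (2E)/3 − E + (7 + x) = 2.
Multiply by 6: 2·(2E) − 3·(2E) + 6·(7 + x) = 12, i.e. 42 + 6x − (42 + 5x) = 12.
Collecting terms: x = 12.
Then 2E = 42 + 5·12 = 102, so E = 51, V = 2E/3 = 34, F = 7 + 12 = 19.

12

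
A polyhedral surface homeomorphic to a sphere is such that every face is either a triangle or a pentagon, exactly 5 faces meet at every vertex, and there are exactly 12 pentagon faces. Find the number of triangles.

Let x be the number of triangles; then F = 12 + x.
Edge–face incidences: 2E = 5·12 + 3·x = 60 + 3x.
Every vertex has degree 5, so 5V = 2E.
Euler: V − E + F = 2 ⇒ (2E)/5 − E + (12 + x) = 2.
Multiply by 10: 2·(2E) − 5·(2E) + 10·(12 + x) = 20, i.e. 120 + 10x − 3·(60 + 3x) = 20.
Collecting terms: x − 60 = 20, so x = 80.
Then 2E = 60 + 3·80 = 300, so E = 150, V = 2E/5 = 60, F = 12 + 80 = 92.

80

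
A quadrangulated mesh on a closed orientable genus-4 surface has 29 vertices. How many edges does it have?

χ = 2 − 2·4 = -6, and every face is a square so 4F = 2E.
V − E + F = -6 with E = 4F/2 gives 29 − (4/2 − 1)·F = -6, so F = 35 and E = 70.

70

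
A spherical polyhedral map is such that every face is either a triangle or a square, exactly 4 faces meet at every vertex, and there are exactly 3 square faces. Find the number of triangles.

Let x be the number of triangles; then F = 3 + x.
Edge–face incidences: 2E = 4·3 + 3·x = 12 + 3x.
Every vertex has degree 4, so 4V = 2E.
Euler: V − E + F = 2 ⇒ (2E)/4 − E + (3 + x) = 2.
Multiply by 8: 2·(2E) − 4·(2E) + 8·(3 + x) = 16, i.e. 24 + 8x − 2·(12 + 3x) = 16.
Collecting terms: 2x = 16, so x = 8.
Then 2E = 12 + 3·8 = 36, so E = 18, V = 2E/4 = 9, F = 3 + 8 = 11.

8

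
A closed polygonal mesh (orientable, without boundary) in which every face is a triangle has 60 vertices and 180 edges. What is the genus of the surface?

Every face is a triangle and each edge borders two faces, so 3F = 2·180, giving F = 120.
χ = V − E + F = 60 − 180 + 120 = 0.
For a closed orientable surface χ = 2 − 2g, so g = (2 − (0))/2 = 1.

1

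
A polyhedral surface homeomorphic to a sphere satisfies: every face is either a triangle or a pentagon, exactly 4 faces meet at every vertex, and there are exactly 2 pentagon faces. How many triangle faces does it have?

Let x be the number of triangles; then F = 2 + x.
Edge–face incidences: 2E = 5·2 + 3·x = 10 + 3x.
Every vertex has degree 4, so 4V = 2E.
Euler: V − E + F = 2 ⇒ (2E)/4 − E + (2 + x) = 2.
Multiply by 8: 2·(2E) − 4·(2E) + 8·(2 + x) = 16, i.e. 16 + 8x − 2·(10 + 3x) = 16.
Collecting terms: 2x − 4 = 16, so 2x = 20, so x = 10.
Then 2E = 10 + 3·10 = 40, so E = 20, V = 2E/4 = 10, F = 2 + 10 = 12.

10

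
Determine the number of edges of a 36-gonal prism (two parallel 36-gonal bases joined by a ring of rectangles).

108

A prism on an n-gon has two n-gon bases and n rectangular sides: V = 2·36 = 72, E = 3·36 = 108, F = 36 + 2 = 38.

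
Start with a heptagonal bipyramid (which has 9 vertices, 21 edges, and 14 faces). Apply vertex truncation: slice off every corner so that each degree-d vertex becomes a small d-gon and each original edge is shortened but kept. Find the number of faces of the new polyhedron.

23

Truncation replaces each original edge-end by a new vertex, so V′ = 2E = 42.
Each original edge survives, and each old vertex of degree d contributes d new edges; summing degrees gives Σd = 2E, so E′ = E + 2E = 3E = 63.
Each original face survives and each original vertex becomes one new face: F′ = F + V = 23.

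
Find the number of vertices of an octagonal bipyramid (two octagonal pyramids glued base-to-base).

10

A bipyramid over an n-gon has 2n triangular faces and n + 2 vertices: V = 8 + 2 = 10, E = 3·8 = 24, F = 2·8 = 16.
Check: V − E + F = 10 − 24 + 16 = 2.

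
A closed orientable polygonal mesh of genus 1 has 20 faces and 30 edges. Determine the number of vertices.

10

For a closed orientable surface of genus 1, χ = 2 − 2·1 = 0.
V = 0 + E − F = 0 + 30 − 20 = 10.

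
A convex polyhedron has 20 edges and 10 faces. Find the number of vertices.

Here V − E + F = 2.
V = 2 + E − F = 2 + 20 − 10 = 12.

12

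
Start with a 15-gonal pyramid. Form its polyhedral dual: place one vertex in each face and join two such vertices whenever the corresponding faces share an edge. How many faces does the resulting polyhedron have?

The base solid has V = 16, E = 30, F = 16.
The dual swaps V and F and preserves E: V′ = F = 16, E′ = E = 30, F′ = V = 16.

16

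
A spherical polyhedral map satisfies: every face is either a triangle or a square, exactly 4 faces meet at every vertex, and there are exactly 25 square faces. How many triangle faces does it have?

Let x be the number of triangles; then F = 25 + x.
Edge–face incidences: 2E = 4·25 + 3·x = 100 + 3x.
Every vertex has degree 4, so 4V = 2E.
Euler: V − E + F = 2 ⇒ (2E)/4 − E + (25 + x) = 2.
Multiply by 8: 2·(2E) − 4·(2E) + 8·(25 + x) = 16, i.e. 200 + 8x − 2·(100 + 3x) = 16.
Collecting terms: 2x = 16, so x = 8.
Then 2E = 100 + 3·8 = 124, so E = 62, V = 2E/4 = 31, F = 25 + 8 = 33.

8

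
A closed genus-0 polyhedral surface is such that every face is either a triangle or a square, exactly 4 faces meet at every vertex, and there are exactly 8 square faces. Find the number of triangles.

8

Let x be the number of triangles; then F = 8 + x.
Edge–face incidences: 2E = 4·8 + 3·x = 32 + 3x.
Every vertex has degree 4, so 4V = 2E.
Euler: V − E + F = 2 ⇒ (2E)/4 − E + (8 + x) = 2.
Multiply by 8: 2·(2E) − 4·(2E) + 8·(8 + x) = 16, i.e. 64 + 8x − 2·(32 + 3x) = 16.
Collecting terms: 2x = 16, so x = 8.
Then 2E = 32 + 3·8 = 56, so E = 28, V = 2E/4 = 14, F = 8 + 8 = 16.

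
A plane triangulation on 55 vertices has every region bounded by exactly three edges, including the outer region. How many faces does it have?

In a plane triangulation 3F = 2E and V − E + F = 2, so F = 2V − 4 = 2·55 − 4 = 106.

106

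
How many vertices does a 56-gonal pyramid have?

57

A pyramid on an n-gon base has one n-gon and n triangles: V = 56 + 1 = 57, E = 2·56 = 112, F = 56 + 1 = 57.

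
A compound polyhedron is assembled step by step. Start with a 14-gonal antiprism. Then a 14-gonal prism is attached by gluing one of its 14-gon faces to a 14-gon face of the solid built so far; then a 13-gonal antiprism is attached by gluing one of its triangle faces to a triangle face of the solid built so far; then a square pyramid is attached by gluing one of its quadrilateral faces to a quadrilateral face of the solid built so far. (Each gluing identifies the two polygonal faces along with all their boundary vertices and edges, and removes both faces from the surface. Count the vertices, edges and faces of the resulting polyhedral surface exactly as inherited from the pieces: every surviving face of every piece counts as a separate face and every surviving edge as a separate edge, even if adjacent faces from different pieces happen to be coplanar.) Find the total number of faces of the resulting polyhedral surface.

A 14-gonal antiprism: V=28, E=56, F=30.
Attach a 14-gonal prism (V=28, E=42, F=16) along a 14-gon: merge 14 vertices and 14 edges, delete both glued faces → V=42, E=84, F=44.
Attach a 13-gonal antiprism (V=26, E=52, F=28) along a 3-gon: merge 3 vertices and 3 edges, delete both glued faces → V=65, E=133, F=70.
Attach a square pyramid (V=5, E=8, F=5) along a 4-gon: merge 4 vertices and 4 edges, delete both glued faces → V=66, E=137, F=73.
Check: V − E + F = 66 − 137 + 73 = 2.

73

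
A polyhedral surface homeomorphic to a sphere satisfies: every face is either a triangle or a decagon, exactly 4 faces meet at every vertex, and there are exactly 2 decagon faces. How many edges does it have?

40

Let x be the number of triangles; then F = 2 + x.
Edge–face incidences: 2E = 10·2 + 3·x = 20 + 3x.
Every vertex has degree 4, so 4V = 2E.
Euler: V − E + F = 2 ⇒ (2E)/4 − E + (2 + x) = 2.
Multiply by 8: 2·(2E) − 4·(2E) + 8·(2 + x) = 16, i.e. 16 + 8x − 2·(20 + 3x) = 16.
Collecting terms: 2x − 24 = 16, so 2x = 40, so x = 20.
Then 2E = 20 + 3·20 = 80, so E = 40, V = 2E/4 = 20, F = 2 + 20 = 22.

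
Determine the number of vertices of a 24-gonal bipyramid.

26

A bipyramid over an n-gon has 2n triangular faces and n + 2 vertices: V = 24 + 2 = 26, E = 3·24 = 72, F = 2·24 = 48.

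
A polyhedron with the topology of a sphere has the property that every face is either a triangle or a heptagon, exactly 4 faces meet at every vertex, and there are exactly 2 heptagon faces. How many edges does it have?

28

Let x be the number of triangles; then F = 2 + x.
Edge–face incidences: 2E = 7·2 + 3·x = 14 + 3x.
Every vertex has degree 4, so 4V = 2E.
Euler: V − E + F = 2 ⇒ (2E)/4 − E + (2 + x) = 2.
Multiply by 8: 2·(2E) − 4·(2E) + 8·(2 + x) = 16, i.e. 16 + 8x − 2·(14 + 3x) = 16.
Collecting terms: 2x − 12 = 16, so 2x = 28, so x = 14.
Then 2E = 14 + 3·14 = 56, so E = 28, V = 2E/4 = 14, F = 2 + 14 = 16.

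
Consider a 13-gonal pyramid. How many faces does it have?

14

A pyramid on an n-gon base has one n-gon and n triangles: V = 13 + 1 = 14, E = 2·13 = 26, F = 13 + 1 = 14.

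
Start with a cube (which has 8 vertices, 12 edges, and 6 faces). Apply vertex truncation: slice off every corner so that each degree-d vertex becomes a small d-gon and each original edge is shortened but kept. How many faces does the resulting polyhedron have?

14

Truncation replaces each original edge-end by a new vertex, so V′ = 2E = 24.
Each original edge survives, and each old vertex of degree d contributes d new edges; summing degrees gives Σd = 2E, so E′ = E + 2E = 3E = 36.
Each original face survives and each original vertex becomes one new face: F′ = F + V = 14.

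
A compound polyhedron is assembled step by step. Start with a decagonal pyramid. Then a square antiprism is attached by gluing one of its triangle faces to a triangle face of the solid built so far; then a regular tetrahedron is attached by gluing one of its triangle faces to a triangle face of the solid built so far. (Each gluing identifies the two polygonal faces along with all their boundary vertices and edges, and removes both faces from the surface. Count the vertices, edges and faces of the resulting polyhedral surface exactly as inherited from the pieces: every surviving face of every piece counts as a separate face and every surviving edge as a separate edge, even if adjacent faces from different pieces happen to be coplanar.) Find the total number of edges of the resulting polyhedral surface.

36

A decagonal pyramid: V=11, E=20, F=11.
Attach a square antiprism (V=8, E=16, F=10) along a 3-gon: merge 3 vertices and 3 edges, delete both glued faces → V=16, E=33, F=19.
Attach a regular tetrahedron (V=4, E=6, F=4) along a 3-gon: merge 3 vertices and 3 edges, delete both glued faces → V=17, E=36, F=21.
Check: V − E + F = 17 − 36 + 21 = 2.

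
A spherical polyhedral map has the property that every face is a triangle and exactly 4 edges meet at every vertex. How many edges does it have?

Each face has 3 edges and each edge borders two faces, so 2E = 3F.
Each vertex has degree 4, so 4V = 2E and hence V = 3F/4.
Euler: V − E + F = 2 ⇒ (3F/4) − (3F/2) + F = 2.
Multiply by 8: (6 − 12 + 8)F = 16, i.e. 2F = 16.
So F = 8, E = 3·8/2 = 12, V = 3·8/4 = 6.

12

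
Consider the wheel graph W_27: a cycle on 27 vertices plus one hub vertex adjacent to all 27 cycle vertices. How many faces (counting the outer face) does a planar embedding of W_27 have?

28

W_27 has V = 27 + 1 = 28 vertices and E = 2·27 = 54 edges.
By Euler's formula F = 2 − V + E = 2 − 28 + 54 = 28.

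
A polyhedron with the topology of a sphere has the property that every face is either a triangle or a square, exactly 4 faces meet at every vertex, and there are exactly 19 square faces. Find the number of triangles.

Let x be the number of triangles; then F = 19 + x.
Edge–face incidences: 2E = 4·19 + 3·x = 76 + 3x.
Every vertex has degree 4, so 4V = 2E.
Euler: V − E + F = 2 ⇒ (2E)/4 − E + (19 + x) = 2.
Multiply by 8: 2·(2E) − 4·(2E) + 8·(19 + x) = 16, i.e. 152 + 8x − 2·(76 + 3x) = 16.
Collecting terms: 2x = 16, so x = 8.
Then 2E = 76 + 3·8 = 100, so E = 50, V = 2E/4 = 25, F = 19 + 8 = 27.

8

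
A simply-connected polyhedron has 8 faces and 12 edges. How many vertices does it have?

6

Here V − E + F = 2.
V = 2 + E − F = 2 + 12 − 8 = 6.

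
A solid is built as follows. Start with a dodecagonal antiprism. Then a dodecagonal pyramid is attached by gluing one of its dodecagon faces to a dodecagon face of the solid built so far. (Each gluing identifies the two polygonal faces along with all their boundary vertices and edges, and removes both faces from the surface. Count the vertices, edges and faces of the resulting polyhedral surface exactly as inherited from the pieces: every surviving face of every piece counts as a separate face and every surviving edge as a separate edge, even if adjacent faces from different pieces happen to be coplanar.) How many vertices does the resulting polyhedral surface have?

25

A dodecagonal antiprism: V=24, E=48, F=26.
Attach a dodecagonal pyramid (V=13, E=24, F=13) along a 12-gon: merge 12 vertices and 12 edges, delete both glued faces → V=25, E=60, F=37.
Check: V − E + F = 25 − 60 + 37 = 2.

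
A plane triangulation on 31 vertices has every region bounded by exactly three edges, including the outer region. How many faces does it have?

58

In a plane triangulation 3F = 2E and V − E + F = 2, so F = 2V − 4 = 2·31 − 4 = 58.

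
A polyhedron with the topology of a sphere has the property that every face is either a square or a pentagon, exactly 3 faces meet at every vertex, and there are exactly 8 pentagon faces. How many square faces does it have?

2

Let x be the number of squares; then F = 8 + x.
Edge–face incidences: 2E = 5·8 + 4·x = 40 + 4x.
Every vertex has degree 3, so 3V = 2E.
Euler: V − E + F = 2 ⇒ (2E)/3 − E + (8 + x) = 2.
Multiply by 6: 2·(2E) − 3·(2E) + 6·(8 + x) = 12, i.e. 48 + 6x − (40 + 4x) = 12.
Collecting terms: 2x + 8 = 12, so 2x = 4, so x = 2.
Then 2E = 40 + 4·2 = 48, so E = 24, V = 2E/3 = 16, F = 8 + 2 = 10.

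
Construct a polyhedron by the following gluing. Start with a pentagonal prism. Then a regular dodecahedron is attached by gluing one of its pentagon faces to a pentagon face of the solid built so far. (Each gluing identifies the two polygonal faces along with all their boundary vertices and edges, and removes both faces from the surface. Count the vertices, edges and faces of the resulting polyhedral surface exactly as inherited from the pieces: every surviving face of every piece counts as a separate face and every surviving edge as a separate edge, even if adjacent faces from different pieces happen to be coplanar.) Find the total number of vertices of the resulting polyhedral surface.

25

A pentagonal prism: V=10, E=15, F=7.
Attach a regular dodecahedron (V=20, E=30, F=12) along a 5-gon: merge 5 vertices and 5 edges, delete both glued faces → V=25, E=40, F=17.
Check: V − E + F = 25 − 40 + 17 = 2.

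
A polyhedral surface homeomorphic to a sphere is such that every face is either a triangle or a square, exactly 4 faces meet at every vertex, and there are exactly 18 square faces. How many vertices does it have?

24

Let x be the number of triangles; then F = 18 + x.
Edge–face incidences: 2E = 4·18 + 3·x = 72 + 3x.
Every vertex has degree 4, so 4V = 2E.
Euler: V − E + F = 2 ⇒ (2E)/4 − E + (18 + x) = 2.
Multiply by 8: 2·(2E) − 4·(2E) + 8·(18 + x) = 16, i.e. 144 + 8x − 2·(72 + 3x) = 16.
Collecting terms: 2x = 16, so x = 8.
Then 2E = 72 + 3·8 = 96, so E = 48, V = 2E/4 = 24, F = 18 + 8 = 26.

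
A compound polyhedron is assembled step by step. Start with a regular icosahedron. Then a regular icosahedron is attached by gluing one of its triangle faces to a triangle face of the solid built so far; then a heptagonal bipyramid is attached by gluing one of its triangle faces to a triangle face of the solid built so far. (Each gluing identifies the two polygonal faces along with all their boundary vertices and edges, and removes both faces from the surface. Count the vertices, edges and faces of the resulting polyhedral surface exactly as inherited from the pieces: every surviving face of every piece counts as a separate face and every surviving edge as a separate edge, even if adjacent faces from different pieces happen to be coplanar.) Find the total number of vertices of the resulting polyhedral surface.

A regular icosahedron: V=12, E=30, F=20.
Attach a regular icosahedron (V=12, E=30, F=20) along a 3-gon: merge 3 vertices and 3 edges, delete both glued faces → V=21, E=57, F=38.
Attach a heptagonal bipyramid (V=9, E=21, F=14) along a 3-gon: merge 3 vertices and 3 edges, delete both glued faces → V=27, E=75, F=50.
Check: V − E + F = 27 − 75 + 50 = 2.

27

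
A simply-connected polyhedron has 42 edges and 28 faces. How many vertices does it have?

16

Here V − E + F = 2.
V = 2 + E − F = 2 + 42 − 28 = 16.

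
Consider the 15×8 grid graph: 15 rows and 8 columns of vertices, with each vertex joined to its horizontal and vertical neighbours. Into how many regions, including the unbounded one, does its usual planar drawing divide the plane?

99

The grid has V = 15·8 = 120 vertices and E = 15·7 + 8·14 = 217 edges.
F = 2 − V + E = 2 − 120 + 217 = 99.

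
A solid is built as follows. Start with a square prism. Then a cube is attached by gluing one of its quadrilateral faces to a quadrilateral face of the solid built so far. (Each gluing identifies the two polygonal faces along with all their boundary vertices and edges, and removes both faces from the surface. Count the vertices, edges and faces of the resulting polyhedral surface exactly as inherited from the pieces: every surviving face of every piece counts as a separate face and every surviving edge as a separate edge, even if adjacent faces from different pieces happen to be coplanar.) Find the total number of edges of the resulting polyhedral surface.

20

A square prism: V=8, E=12, F=6.
Attach a cube (V=8, E=12, F=6) along a 4-gon: merge 4 vertices and 4 edges, delete both glued faces → V=12, E=20, F=10.
Check: V − E + F = 12 − 20 + 10 = 2.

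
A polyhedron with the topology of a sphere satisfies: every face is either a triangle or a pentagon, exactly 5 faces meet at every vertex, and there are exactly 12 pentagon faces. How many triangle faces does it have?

Let x be the number of triangles; then F = 12 + x.
Edge–face incidences: 2E = 5·12 + 3·x = 60 + 3x.
Every vertex has degree 5, so 5V = 2E.
Euler: V − E + F = 2 ⇒ (2E)/5 − E + (12 + x) = 2.
Multiply by 10: 2·(2E) − 5·(2E) + 10·(12 + x) = 20, i.e. 120 + 10x − 3·(60 + 3x) = 20.
Collecting terms: x − 60 = 20, so x = 80.
Then 2E = 60 + 3·80 = 300, so E = 150, V = 2E/5 = 60, F = 12 + 80 = 92.

80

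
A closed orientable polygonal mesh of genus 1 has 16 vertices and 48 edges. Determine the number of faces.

32

For a closed orientable surface of genus 1, χ = 2 − 2·1 = 0.
F = 0 − V + E = 0 − 16 + 48 = 32.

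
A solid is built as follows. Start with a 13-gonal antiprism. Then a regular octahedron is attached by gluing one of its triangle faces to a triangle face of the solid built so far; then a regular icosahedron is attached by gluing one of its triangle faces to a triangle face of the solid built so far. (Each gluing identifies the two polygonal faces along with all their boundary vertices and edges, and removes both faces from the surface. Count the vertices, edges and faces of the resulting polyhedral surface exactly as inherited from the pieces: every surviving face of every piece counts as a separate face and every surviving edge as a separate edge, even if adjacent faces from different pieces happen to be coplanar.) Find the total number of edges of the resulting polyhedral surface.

88

A 13-gonal antiprism: V=26, E=52, F=28.
Attach a regular octahedron (V=6, E=12, F=8) along a 3-gon: merge 3 vertices and 3 edges, delete both glued faces → V=29, E=61, F=34.
Attach a regular icosahedron (V=12, E=30, F=20) along a 3-gon: merge 3 vertices and 3 edges, delete both glued faces → V=38, E=88, F=52.
Check: V − E + F = 38 − 88 + 52 = 2.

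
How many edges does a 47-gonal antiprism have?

An antiprism on an n-gon has two n-gon caps and 2n triangles: V = 2·47 = 94, E = 4·47 = 188, F = 2·47 + 2 = 96.

188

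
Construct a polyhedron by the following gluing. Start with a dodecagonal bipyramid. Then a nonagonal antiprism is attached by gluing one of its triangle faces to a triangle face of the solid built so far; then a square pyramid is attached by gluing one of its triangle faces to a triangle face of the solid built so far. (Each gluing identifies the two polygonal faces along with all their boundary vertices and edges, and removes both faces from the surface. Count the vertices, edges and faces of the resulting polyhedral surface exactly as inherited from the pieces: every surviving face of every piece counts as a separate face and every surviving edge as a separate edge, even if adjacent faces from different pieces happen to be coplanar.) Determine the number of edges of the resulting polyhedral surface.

74

A dodecagonal bipyramid: V=14, E=36, F=24.
Attach a nonagonal antiprism (V=18, E=36, F=20) along a 3-gon: merge 3 vertices and 3 edges, delete both glued faces → V=29, E=69, F=42.
Attach a square pyramid (V=5, E=8, F=5) along a 3-gon: merge 3 vertices and 3 edges, delete both glued faces → V=31, E=74, F=45.
Check: V − E + F = 31 − 74 + 45 = 2.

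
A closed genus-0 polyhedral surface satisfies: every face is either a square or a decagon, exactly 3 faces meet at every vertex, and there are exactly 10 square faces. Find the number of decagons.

Let x be the number of decagons; then F = 10 + x.
Edge–face incidences: 2E = 4·10 + 10·x = 40 + 10x.
Every vertex has degree 3, so 3V = 2E.
Euler: V − E + F = 2 ⇒ (2E)/3 − E + (10 + x) = 2.
Multiply by 6: 2·(2E) − 3·(2E) + 6·(10 + x) = 12, i.e. 60 + 6x − (40 + 10x) = 12.
Collecting terms: −4x + 20 = 12, so −4x = −8, so x = 2.
Then 2E = 40 + 10·2 = 60, so E = 30, V = 2E/3 = 20, F = 10 + 2 = 12.

2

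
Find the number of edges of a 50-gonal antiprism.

200

An antiprism on an n-gon has two n-gon caps and 2n triangles: V = 2·50 = 100, E = 4·50 = 200, F = 2·50 + 2 = 102.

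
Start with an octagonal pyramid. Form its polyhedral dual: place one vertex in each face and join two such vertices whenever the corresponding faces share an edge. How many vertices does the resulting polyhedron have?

9

The base solid has V = 9, E = 16, F = 9.
The dual swaps V and F and preserves E: V′ = F = 9, E′ = E = 16, F′ = V = 9.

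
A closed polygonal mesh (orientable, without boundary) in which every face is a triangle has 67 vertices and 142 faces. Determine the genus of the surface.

3

Every face is a triangle, so 2E = 3·142 = 426, giving E = 213.
χ = V − E + F = 67 − 213 + 142 = -4.
For a closed orientable surface χ = 2 − 2g, so g = (2 − (-4))/2 = 3.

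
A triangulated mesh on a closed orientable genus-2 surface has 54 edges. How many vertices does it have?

χ = 2 − 2·2 = -2, and every face is a triangle so 3F = 2E.
F = 2E/3 = 36. Then V = -2 + E − F = -2 + 54 − 36 = 16.

16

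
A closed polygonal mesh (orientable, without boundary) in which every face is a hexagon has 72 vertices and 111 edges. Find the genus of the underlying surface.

2

Every face is a hexagon and each edge borders two faces, so 6F = 2·111, giving F = 37.
χ = V − E + F = 72 − 111 + 37 = -2.
For a closed orientable surface χ = 2 − 2g, so g = (2 − (-2))/2 = 2.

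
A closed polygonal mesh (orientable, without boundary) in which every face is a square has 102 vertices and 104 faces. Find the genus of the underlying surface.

Every face is a square, so 2E = 4·104 = 416, giving E = 208.
χ = V − E + F = 102 − 208 + 104 = -2.
For a closed orientable surface χ = 2 − 2g, so g = (2 − (-2))/2 = 2.

2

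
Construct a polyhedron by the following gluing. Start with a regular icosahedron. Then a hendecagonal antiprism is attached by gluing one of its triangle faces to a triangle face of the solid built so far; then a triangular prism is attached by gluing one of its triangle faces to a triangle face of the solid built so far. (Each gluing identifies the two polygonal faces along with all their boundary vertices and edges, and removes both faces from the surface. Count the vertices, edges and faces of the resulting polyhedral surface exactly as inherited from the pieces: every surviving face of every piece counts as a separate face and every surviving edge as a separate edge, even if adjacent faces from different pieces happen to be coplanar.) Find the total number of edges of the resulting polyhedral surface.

A regular icosahedron: V=12, E=30, F=20.
Attach a hendecagonal antiprism (V=22, E=44, F=24) along a 3-gon: merge 3 vertices and 3 edges, delete both glued faces → V=31, E=71, F=42.
Attach a triangular prism (V=6, E=9, F=5) along a 3-gon: merge 3 vertices and 3 edges, delete both glued faces → V=34, E=77, F=45.
Check: V − E + F = 34 − 77 + 45 = 2.

77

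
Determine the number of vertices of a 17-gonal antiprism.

34

An antiprism on an n-gon has two n-gon caps and 2n triangles: V = 2·17 = 34, E = 4·17 = 68, F = 2·17 + 2 = 36.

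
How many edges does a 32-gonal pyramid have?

64

A pyramid on an n-gon base has one n-gon and n triangles: V = 32 + 1 = 33, E = 2·32 = 64, F = 32 + 1 = 33.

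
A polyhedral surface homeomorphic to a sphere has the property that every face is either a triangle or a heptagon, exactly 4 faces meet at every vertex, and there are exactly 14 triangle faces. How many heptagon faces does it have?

2

Let x be the number of heptagons; then F = 14 + x.
Edge–face incidences: 2E = 3·14 + 7·x = 42 + 7x.
Every vertex has degree 4, so 4V = 2E.
Euler: V − E + F = 2 ⇒ (2E)/4 − E + (14 + x) = 2.
Multiply by 8: 2·(2E) − 4·(2E) + 8·(14 + x) = 16, i.e. 112 + 8x − 2·(42 + 7x) = 16.
Collecting terms: −6x + 28 = 16, so −6x = −12, so x = 2.
Then 2E = 42 + 7·2 = 56, so E = 28, V = 2E/4 = 14, F = 14 + 2 = 16.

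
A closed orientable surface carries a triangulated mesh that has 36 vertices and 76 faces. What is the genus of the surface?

Every face is a triangle, so 2E = 3·76 = 228, giving E = 114.
χ = V − E + F = 36 − 114 + 76 = -2.
For a closed orientable surface χ = 2 − 2g, so g = (2 − (-2))/2 = 2.

2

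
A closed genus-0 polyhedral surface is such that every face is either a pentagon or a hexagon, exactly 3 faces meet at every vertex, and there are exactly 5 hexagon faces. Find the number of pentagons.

Let x be the number of pentagons; then F = 5 + x.
Edge–face incidences: 2E = 6·5 + 5·x = 30 + 5x.
Every vertex has degree 3, so 3V = 2E.
Euler: V − E + F = 2 ⇒ (2E)/3 − E + (5 + x) = 2.
Multiply by 6: 2·(2E) − 3·(2E) + 6·(5 + x) = 12, i.e. 30 + 6x − (30 + 5x) = 12.
Collecting terms: x = 12.
Then 2E = 30 + 5·12 = 90, so E = 45, V = 2E/3 = 30, F = 5 + 12 = 17.

12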